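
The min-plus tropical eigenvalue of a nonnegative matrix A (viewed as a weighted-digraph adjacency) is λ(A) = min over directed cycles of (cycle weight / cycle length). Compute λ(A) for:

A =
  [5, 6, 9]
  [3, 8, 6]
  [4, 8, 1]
λ(A) = 1

Enumerate directed cycles and compute their means (weight / length). Sample:
  cycle 0 → 0: weight = 5, length = 1, mean = 5/1 ≈ 5.000
  cycle 1 → 1: weight = 8, length = 1, mean = 8/1 ≈ 8.000
  cycle 2 → 2: weight = 1, length = 1, mean = 1/1 ≈ 1.000
  cycle 0 → 1 → 0: weight = 9, length = 2, mean = 9/2 ≈ 4.500
  cycle 0 → 2 → 0: weight = 13, length = 2, mean = 13/2 ≈ 6.500
  cycle 1 → 0 → 1: weight = 9, length = 2, mean = 9/2 ≈ 4.500
Minimum mean = 1.000, attained e.g. along the cycle 2 → 2 with weight 1 and length 1. So λ(A) = 1/1 = 1.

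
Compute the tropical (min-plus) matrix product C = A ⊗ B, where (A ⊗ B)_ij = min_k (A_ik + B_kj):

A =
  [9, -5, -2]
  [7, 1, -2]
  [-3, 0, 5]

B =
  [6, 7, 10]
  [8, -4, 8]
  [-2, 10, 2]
A ⊗ B =
  [-4, -9, 0]
  [-4, -3, 0]
  [3, -4, 7]

Apply the min-plus product entry-by-entry:
  C[0][0] = min over k of (A[0][0] + B[0][0] = 9 + 6 = 15, A[0][1] + B[1][0] = -5 + 8 = 3, A[0][2] + B[2][0] = -2 + -2 = -4) = -4 (attained at k = 2)
  C[0][1] = min over k of (A[0][0] + B[0][1] = 9 + 7 = 16, A[0][1] + B[1][1] = -5 + -4 = -9, A[0][2] + B[2][1] = -2 + 10 = 8) = -9 (attained at k = 1)
  C[0][2] = min over k of (A[0][0] + B[0][2] = 9 + 10 = 19, A[0][1] + B[1][2] = -5 + 8 = 3, A[0][2] + B[2][2] = -2 + 2 = 0) = 0 (attained at k = 2)
  C[1][0] = min over k of (A[1][0] + B[0][0] = 7 + 6 = 13, A[1][1] + B[1][0] = 1 + 8 = 9, A[1][2] + B[2][0] = -2 + -2 = -4) = -4 (attained at k = 2)
  C[1][1] = min over k of (A[1][0] + B[0][1] = 7 + 7 = 14, A[1][1] + B[1][1] = 1 + -4 = -3, A[1][2] + B[2][1] = -2 + 10 = 8) = -3 (attained at k = 1)
  C[1][2] = min over k of (A[1][0] + B[0][2] = 7 + 10 = 17, A[1][1] + B[1][2] = 1 + 8 = 9, A[1][2] + B[2][2] = -2 + 2 = 0) = 0 (attained at k = 2)
  C[2][0] = min over k of (A[2][0] + B[0][0] = -3 + 6 = 3, A[2][1] + B[1][0] = 0 + 8 = 8, A[2][2] + B[2][0] = 5 + -2 = 3) = 3 (attained at k = 0)
  C[2][1] = min over k of (A[2][0] + B[0][1] = -3 + 7 = 4, A[2][1] + B[1][1] = 0 + -4 = -4, A[2][2] + B[2][1] = 5 + 10 = 15) = -4 (attained at k = 1)
  C[2][2] = min over k of (A[2][0] + B[0][2] = -3 + 10 = 7, A[2][1] + B[1][2] = 0 + 8 = 8, A[2][2] + B[2][2] = 5 + 2 = 7) = 7 (attained at k = 0)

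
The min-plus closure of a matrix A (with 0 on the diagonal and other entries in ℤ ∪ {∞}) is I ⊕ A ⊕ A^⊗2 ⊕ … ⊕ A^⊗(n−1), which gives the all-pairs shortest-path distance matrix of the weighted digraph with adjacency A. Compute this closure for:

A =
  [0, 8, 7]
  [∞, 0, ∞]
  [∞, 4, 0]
Closure =
  [0, 8, 7]
  [∞, 0, ∞]
  [∞, 4, 0]

This is the Floyd-Warshall all-pairs shortest-path computation. For each intermediate vertex k = 0, 1, …, 2, update dist[i][j] ← min(dist[i][j], dist[i][k] + dist[k][j]). The final matrix gives, for each (i, j), the minimum total weight of any directed path from i to j (possibly empty when i = j).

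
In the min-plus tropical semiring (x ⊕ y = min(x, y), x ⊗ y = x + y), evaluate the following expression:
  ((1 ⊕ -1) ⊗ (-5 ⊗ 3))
((1 ⊕ -1) ⊗ (-5 ⊗ 3)) = -3

Expand innermost to outermost. Recall ⊕ takes the minimum of its arguments and ⊗ takes their sum. Working out the expression ((1 ⊕ -1) ⊗ (-5 ⊗ 3)) gives -3.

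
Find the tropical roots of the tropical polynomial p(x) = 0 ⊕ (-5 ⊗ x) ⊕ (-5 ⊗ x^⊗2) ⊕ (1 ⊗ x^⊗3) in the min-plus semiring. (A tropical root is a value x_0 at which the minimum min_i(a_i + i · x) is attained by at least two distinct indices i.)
Roots: {-6, 0, 5}

Each tropical root is a break point of the lower envelope of the lines y = a_i + i · x (there are 4 lines, with slopes 0, 1, ..., 3). Only the lines that attain the minimum somewhere contribute to roots; other lines are dominated. Here the surviving (envelope) indices are i = 3, i = 2, i = 1, i = 0.
Intersections between consecutive envelope lines give the roots: for adjacent envelope indices i < j the intersection is x = (a_i − a_j) / (j − i). Reading off the sorted break points: {-6, 0, 5}.
Verification: at each break x_0, at least two indices attain the minimum of min_i(a_i + i · x_0).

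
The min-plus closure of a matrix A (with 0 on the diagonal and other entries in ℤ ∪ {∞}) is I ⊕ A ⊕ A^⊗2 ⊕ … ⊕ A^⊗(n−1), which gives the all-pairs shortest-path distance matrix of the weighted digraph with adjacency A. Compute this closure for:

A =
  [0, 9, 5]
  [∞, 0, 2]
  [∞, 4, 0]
Closure =
  [0, 9, 5]
  [∞, 0, 2]
  [∞, 4, 0]

This is the Floyd-Warshall all-pairs shortest-path computation. For each intermediate vertex k = 0, 1, …, 2, update dist[i][j] ← min(dist[i][j], dist[i][k] + dist[k][j]). The final matrix gives, for each (i, j), the minimum total weight of any directed path from i to j (possibly empty when i = j).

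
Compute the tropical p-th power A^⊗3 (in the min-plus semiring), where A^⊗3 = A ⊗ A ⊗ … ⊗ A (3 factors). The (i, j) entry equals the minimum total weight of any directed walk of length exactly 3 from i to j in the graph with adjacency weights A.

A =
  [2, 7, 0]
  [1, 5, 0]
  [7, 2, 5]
A^⊗3 =
  [3, 4, 2]
  [3, 3, 2]
  [5, 4, 3]

Each entry (A^⊗3)_ij equals the minimum over all length-3 walks i = v_0 → v_1 → … → v_3 = j of Σ_t A[v_t][v_{t+1}]. For example, for (i, j) = (0, 2) we minimise over 9 possible intermediate vertex sequences; the minimum is 2, attained along the walk 0 → 2 → 1 → 2.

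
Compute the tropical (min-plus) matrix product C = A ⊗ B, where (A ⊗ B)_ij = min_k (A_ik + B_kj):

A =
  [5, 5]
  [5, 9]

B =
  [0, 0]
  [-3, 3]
A ⊗ B =
  [2, 5]
  [5, 5]

Apply the min-plus product entry-by-entry:
  C[0][0] = min over k of (A[0][0] + B[0][0] = 5 + 0 = 5, A[0][1] + B[1][0] = 5 + -3 = 2) = 2 (attained at k = 1)
  C[0][1] = min over k of (A[0][0] + B[0][1] = 5 + 0 = 5, A[0][1] + B[1][1] = 5 + 3 = 8) = 5 (attained at k = 0)
  C[1][0] = min over k of (A[1][0] + B[0][0] = 5 + 0 = 5, A[1][1] + B[1][0] = 9 + -3 = 6) = 5 (attained at k = 0)
  C[1][1] = min over k of (A[1][0] + B[0][1] = 5 + 0 = 5, A[1][1] + B[1][1] = 9 + 3 = 12) = 5 (attained at k = 0)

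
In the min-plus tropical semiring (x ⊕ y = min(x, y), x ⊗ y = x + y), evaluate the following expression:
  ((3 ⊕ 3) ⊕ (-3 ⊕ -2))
((3 ⊕ 3) ⊕ (-3 ⊕ -2)) = -3

Expand innermost to outermost. Recall ⊕ takes the minimum of its arguments and ⊗ takes their sum. Working out the expression ((3 ⊕ 3) ⊕ (-3 ⊕ -2)) gives -3.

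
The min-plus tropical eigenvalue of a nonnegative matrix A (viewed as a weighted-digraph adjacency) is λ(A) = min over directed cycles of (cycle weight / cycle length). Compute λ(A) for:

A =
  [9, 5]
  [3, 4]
λ(A) = 4

Enumerate directed cycles and compute their means (weight / length). Sample:
  cycle 0 → 0: weight = 9, length = 1, mean = 9/1 ≈ 9.000
  cycle 1 → 1: weight = 4, length = 1, mean = 4/1 ≈ 4.000
  cycle 0 → 1 → 0: weight = 8, length = 2, mean = 8/2 ≈ 4.000
  cycle 1 → 0 → 1: weight = 8, length = 2, mean = 8/2 ≈ 4.000
Minimum mean = 4.000, attained e.g. along the cycle 1 → 1 with weight 4 and length 1. So λ(A) = 4/1 = 4.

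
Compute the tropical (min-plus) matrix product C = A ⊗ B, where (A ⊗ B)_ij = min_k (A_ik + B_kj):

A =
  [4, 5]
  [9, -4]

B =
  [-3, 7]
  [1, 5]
A ⊗ B =
  [1, 10]
  [-3, 1]

Apply the min-plus product entry-by-entry:
  C[0][0] = min over k of (A[0][0] + B[0][0] = 4 + -3 = 1, A[0][1] + B[1][0] = 5 + 1 = 6) = 1 (attained at k = 0)
  C[0][1] = min over k of (A[0][0] + B[0][1] = 4 + 7 = 11, A[0][1] + B[1][1] = 5 + 5 = 10) = 10 (attained at k = 1)
  C[1][0] = min over k of (A[1][0] + B[0][0] = 9 + -3 = 6, A[1][1] + B[1][0] = -4 + 1 = -3) = -3 (attained at k = 1)
  C[1][1] = min over k of (A[1][0] + B[0][1] = 9 + 7 = 16, A[1][1] + B[1][1] = -4 + 5 = 1) = 1 (attained at k = 1)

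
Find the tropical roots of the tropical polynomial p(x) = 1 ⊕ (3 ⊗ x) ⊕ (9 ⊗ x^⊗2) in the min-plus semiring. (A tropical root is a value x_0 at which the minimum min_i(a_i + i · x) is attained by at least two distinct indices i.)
Roots: {-6, -2}

Each tropical root is a break point of the lower envelope of the lines y = a_i + i · x (there are 3 lines, with slopes 0, 1, ..., 2). Only the lines that attain the minimum somewhere contribute to roots; other lines are dominated. Here the surviving (envelope) indices are i = 2, i = 1, i = 0.
Intersections between consecutive envelope lines give the roots: for adjacent envelope indices i < j the intersection is x = (a_i − a_j) / (j − i). Reading off the sorted break points: {-6, -2}.
Verification: at each break x_0, at least two indices attain the minimum of min_i(a_i + i · x_0).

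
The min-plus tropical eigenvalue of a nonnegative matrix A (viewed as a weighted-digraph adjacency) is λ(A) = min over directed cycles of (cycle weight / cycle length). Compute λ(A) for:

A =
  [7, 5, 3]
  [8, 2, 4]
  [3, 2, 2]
λ(A) = 2

Enumerate directed cycles and compute their means (weight / length). Sample:
  cycle 0 → 0: weight = 7, length = 1, mean = 7/1 ≈ 7.000
  cycle 1 → 1: weight = 2, length = 1, mean = 2/1 ≈ 2.000
  cycle 2 → 2: weight = 2, length = 1, mean = 2/1 ≈ 2.000
  cycle 0 → 1 → 0: weight = 13, length = 2, mean = 13/2 ≈ 6.500
  cycle 0 → 2 → 0: weight = 6, length = 2, mean = 6/2 ≈ 3.000
  cycle 1 → 0 → 1: weight = 13, length = 2, mean = 13/2 ≈ 6.500
Minimum mean = 2.000, attained e.g. along the cycle 1 → 1 with weight 2 and length 1. So λ(A) = 2/1 = 2.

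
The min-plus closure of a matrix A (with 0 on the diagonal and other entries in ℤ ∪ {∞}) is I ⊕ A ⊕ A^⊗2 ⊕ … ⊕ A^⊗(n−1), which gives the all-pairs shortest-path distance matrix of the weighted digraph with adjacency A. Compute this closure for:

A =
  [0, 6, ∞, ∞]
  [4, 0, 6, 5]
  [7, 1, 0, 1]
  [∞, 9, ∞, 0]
Closure =
  [0, 6, 12, 11]
  [4, 0, 6, 5]
  [5, 1, 0, 1]
  [13, 9, 15, 0]

This is the Floyd-Warshall all-pairs shortest-path computation. For each intermediate vertex k = 0, 1, …, 3, update dist[i][j] ← min(dist[i][j], dist[i][k] + dist[k][j]). The final matrix gives, for each (i, j), the minimum total weight of any directed path from i to j (possibly empty when i = j).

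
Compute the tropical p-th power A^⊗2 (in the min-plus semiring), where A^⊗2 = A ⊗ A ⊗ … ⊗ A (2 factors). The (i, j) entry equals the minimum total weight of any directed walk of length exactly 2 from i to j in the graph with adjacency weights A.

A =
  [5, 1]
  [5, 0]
A^⊗2 =
  [6, 1]
  [5, 0]

Each entry (A^⊗2)_ij equals the minimum over all length-2 walks i = v_0 → v_1 → … → v_2 = j of Σ_t A[v_t][v_{t+1}]. For example, for (i, j) = (0, 1) we minimise over 2 possible intermediate vertex sequences; the minimum is 1, attained along the walk 0 → 1 → 1.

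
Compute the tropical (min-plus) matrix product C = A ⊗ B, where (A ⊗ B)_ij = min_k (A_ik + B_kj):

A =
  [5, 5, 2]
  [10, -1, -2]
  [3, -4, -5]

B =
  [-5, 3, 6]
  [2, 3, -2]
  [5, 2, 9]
A ⊗ B =
  [0, 4, 3]
  [1, 0, -3]
  [-2, -3, -6]

Apply the min-plus product entry-by-entry:
  C[0][0] = min over k of (A[0][0] + B[0][0] = 5 + -5 = 0, A[0][1] + B[1][0] = 5 + 2 = 7, A[0][2] + B[2][0] = 2 + 5 = 7) = 0 (attained at k = 0)
  C[0][1] = min over k of (A[0][0] + B[0][1] = 5 + 3 = 8, A[0][1] + B[1][1] = 5 + 3 = 8, A[0][2] + B[2][1] = 2 + 2 = 4) = 4 (attained at k = 2)
  C[0][2] = min over k of (A[0][0] + B[0][2] = 5 + 6 = 11, A[0][1] + B[1][2] = 5 + -2 = 3, A[0][2] + B[2][2] = 2 + 9 = 11) = 3 (attained at k = 1)
  C[1][0] = min over k of (A[1][0] + B[0][0] = 10 + -5 = 5, A[1][1] + B[1][0] = -1 + 2 = 1, A[1][2] + B[2][0] = -2 + 5 = 3) = 1 (attained at k = 1)
  C[1][1] = min over k of (A[1][0] + B[0][1] = 10 + 3 = 13, A[1][1] + B[1][1] = -1 + 3 = 2, A[1][2] + B[2][1] = -2 + 2 = 0) = 0 (attained at k = 2)
  C[1][2] = min over k of (A[1][0] + B[0][2] = 10 + 6 = 16, A[1][1] + B[1][2] = -1 + -2 = -3, A[1][2] + B[2][2] = -2 + 9 = 7) = -3 (attained at k = 1)
  C[2][0] = min over k of (A[2][0] + B[0][0] = 3 + -5 = -2, A[2][1] + B[1][0] = -4 + 2 = -2, A[2][2] + B[2][0] = -5 + 5 = 0) = -2 (attained at k = 0)
  C[2][1] = min over k of (A[2][0] + B[0][1] = 3 + 3 = 6, A[2][1] + B[1][1] = -4 + 3 = -1, A[2][2] + B[2][1] = -5 + 2 = -3) = -3 (attained at k = 2)
  C[2][2] = min over k of (A[2][0] + B[0][2] = 3 + 6 = 9, A[2][1] + B[1][2] = -4 + -2 = -6, A[2][2] + B[2][2] = -5 + 9 = 4) = -6 (attained at k = 1)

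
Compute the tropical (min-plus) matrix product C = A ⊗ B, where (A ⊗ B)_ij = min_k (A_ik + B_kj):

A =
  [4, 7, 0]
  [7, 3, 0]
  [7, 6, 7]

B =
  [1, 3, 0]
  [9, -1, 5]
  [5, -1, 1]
A ⊗ B =
  [5, -1, 1]
  [5, -1, 1]
  [8, 5, 7]

Apply the min-plus product entry-by-entry:
  C[0][0] = min over k of (A[0][0] + B[0][0] = 4 + 1 = 5, A[0][1] + B[1][0] = 7 + 9 = 16, A[0][2] + B[2][0] = 0 + 5 = 5) = 5 (attained at k = 0)
  C[0][1] = min over k of (A[0][0] + B[0][1] = 4 + 3 = 7, A[0][1] + B[1][1] = 7 + -1 = 6, A[0][2] + B[2][1] = 0 + -1 = -1) = -1 (attained at k = 2)
  C[0][2] = min over k of (A[0][0] + B[0][2] = 4 + 0 = 4, A[0][1] + B[1][2] = 7 + 5 = 12, A[0][2] + B[2][2] = 0 + 1 = 1) = 1 (attained at k = 2)
  C[1][0] = min over k of (A[1][0] + B[0][0] = 7 + 1 = 8, A[1][1] + B[1][0] = 3 + 9 = 12, A[1][2] + B[2][0] = 0 + 5 = 5) = 5 (attained at k = 2)
  C[1][1] = min over k of (A[1][0] + B[0][1] = 7 + 3 = 10, A[1][1] + B[1][1] = 3 + -1 = 2, A[1][2] + B[2][1] = 0 + -1 = -1) = -1 (attained at k = 2)
  C[1][2] = min over k of (A[1][0] + B[0][2] = 7 + 0 = 7, A[1][1] + B[1][2] = 3 + 5 = 8, A[1][2] + B[2][2] = 0 + 1 = 1) = 1 (attained at k = 2)
  C[2][0] = min over k of (A[2][0] + B[0][0] = 7 + 1 = 8, A[2][1] + B[1][0] = 6 + 9 = 15, A[2][2] + B[2][0] = 7 + 5 = 12) = 8 (attained at k = 0)
  C[2][1] = min over k of (A[2][0] + B[0][1] = 7 + 3 = 10, A[2][1] + B[1][1] = 6 + -1 = 5, A[2][2] + B[2][1] = 7 + -1 = 6) = 5 (attained at k = 1)
  C[2][2] = min over k of (A[2][0] + B[0][2] = 7 + 0 = 7, A[2][1] + B[1][2] = 6 + 5 = 11, A[2][2] + B[2][2] = 7 + 1 = 8) = 7 (attained at k = 0)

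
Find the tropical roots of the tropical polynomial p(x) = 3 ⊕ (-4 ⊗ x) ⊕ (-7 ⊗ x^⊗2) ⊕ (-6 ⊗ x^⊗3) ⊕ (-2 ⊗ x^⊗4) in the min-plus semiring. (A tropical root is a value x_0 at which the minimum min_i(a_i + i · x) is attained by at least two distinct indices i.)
Roots: {-4, -1, 3, 7}

Each tropical root is a break point of the lower envelope of the lines y = a_i + i · x (there are 5 lines, with slopes 0, 1, ..., 4). Only the lines that attain the minimum somewhere contribute to roots; other lines are dominated. Here the surviving (envelope) indices are i = 4, i = 3, i = 2, i = 1, i = 0.
Intersections between consecutive envelope lines give the roots: for adjacent envelope indices i < j the intersection is x = (a_i − a_j) / (j − i). Reading off the sorted break points: {-4, -1, 3, 7}.
Verification: at each break x_0, at least two indices attain the minimum of min_i(a_i + i · x_0).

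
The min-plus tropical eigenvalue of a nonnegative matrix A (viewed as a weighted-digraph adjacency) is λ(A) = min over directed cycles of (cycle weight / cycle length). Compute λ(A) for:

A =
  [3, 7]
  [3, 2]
λ(A) = 2

Enumerate directed cycles and compute their means (weight / length). Sample:
  cycle 0 → 0: weight = 3, length = 1, mean = 3/1 ≈ 3.000
  cycle 1 → 1: weight = 2, length = 1, mean = 2/1 ≈ 2.000
  cycle 0 → 1 → 0: weight = 10, length = 2, mean = 10/2 ≈ 5.000
  cycle 1 → 0 → 1: weight = 10, length = 2, mean = 10/2 ≈ 5.000
Minimum mean = 2.000, attained e.g. along the cycle 1 → 1 with weight 2 and length 1. So λ(A) = 2/1 = 2.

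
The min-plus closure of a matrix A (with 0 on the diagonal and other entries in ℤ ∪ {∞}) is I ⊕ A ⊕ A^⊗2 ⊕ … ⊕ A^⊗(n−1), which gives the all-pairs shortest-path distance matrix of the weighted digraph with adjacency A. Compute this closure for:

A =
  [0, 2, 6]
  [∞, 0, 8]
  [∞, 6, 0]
Closure =
  [0, 2, 6]
  [∞, 0, 8]
  [∞, 6, 0]

This is the Floyd-Warshall all-pairs shortest-path computation. For each intermediate vertex k = 0, 1, …, 2, update dist[i][j] ← min(dist[i][j], dist[i][k] + dist[k][j]). The final matrix gives, for each (i, j), the minimum total weight of any directed path from i to j (possibly empty when i = j).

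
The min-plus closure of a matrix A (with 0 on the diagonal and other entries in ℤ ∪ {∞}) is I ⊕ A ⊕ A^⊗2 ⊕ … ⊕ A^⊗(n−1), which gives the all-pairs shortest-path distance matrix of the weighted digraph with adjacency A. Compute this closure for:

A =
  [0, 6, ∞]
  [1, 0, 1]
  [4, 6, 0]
Closure =
  [0, 6, 7]
  [1, 0, 1]
  [4, 6, 0]

This is the Floyd-Warshall all-pairs shortest-path computation. For each intermediate vertex k = 0, 1, …, 2, update dist[i][j] ← min(dist[i][j], dist[i][k] + dist[k][j]). The final matrix gives, for each (i, j), the minimum total weight of any directed path from i to j (possibly empty when i = j).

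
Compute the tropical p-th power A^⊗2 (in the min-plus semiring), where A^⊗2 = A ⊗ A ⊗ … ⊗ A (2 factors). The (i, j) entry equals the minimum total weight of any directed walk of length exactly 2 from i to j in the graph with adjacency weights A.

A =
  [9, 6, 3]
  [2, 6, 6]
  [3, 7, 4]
A^⊗2 =
  [6, 10, 7]
  [8, 8, 5]
  [7, 9, 6]

Each entry (A^⊗2)_ij equals the minimum over all length-2 walks i = v_0 → v_1 → … → v_2 = j of Σ_t A[v_t][v_{t+1}]. For example, for (i, j) = (0, 2) we minimise over 3 possible intermediate vertex sequences; the minimum is 7, attained along the walk 0 → 2 → 2.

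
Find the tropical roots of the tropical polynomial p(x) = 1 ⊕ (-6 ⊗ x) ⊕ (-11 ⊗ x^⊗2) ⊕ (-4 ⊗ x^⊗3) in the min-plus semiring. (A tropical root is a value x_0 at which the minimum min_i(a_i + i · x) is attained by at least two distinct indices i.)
Roots: {-7, 5, 7}

Each tropical root is a break point of the lower envelope of the lines y = a_i + i · x (there are 4 lines, with slopes 0, 1, ..., 3). Only the lines that attain the minimum somewhere contribute to roots; other lines are dominated. Here the surviving (envelope) indices are i = 3, i = 2, i = 1, i = 0.
Intersections between consecutive envelope lines give the roots: for adjacent envelope indices i < j the intersection is x = (a_i − a_j) / (j − i). Reading off the sorted break points: {-7, 5, 7}.
Verification: at each break x_0, at least two indices attain the minimum of min_i(a_i + i · x_0).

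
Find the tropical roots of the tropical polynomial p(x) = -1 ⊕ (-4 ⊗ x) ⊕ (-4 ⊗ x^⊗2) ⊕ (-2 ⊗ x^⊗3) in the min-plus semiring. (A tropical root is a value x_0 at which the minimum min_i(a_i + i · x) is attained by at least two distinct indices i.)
Roots: {-2, 0, 3}

Each tropical root is a break point of the lower envelope of the lines y = a_i + i · x (there are 4 lines, with slopes 0, 1, ..., 3). Only the lines that attain the minimum somewhere contribute to roots; other lines are dominated. Here the surviving (envelope) indices are i = 3, i = 2, i = 1, i = 0.
Intersections between consecutive envelope lines give the roots: for adjacent envelope indices i < j the intersection is x = (a_i − a_j) / (j − i). Reading off the sorted break points: {-2, 0, 3}.
Verification: at each break x_0, at least two indices attain the minimum of min_i(a_i + i · x_0).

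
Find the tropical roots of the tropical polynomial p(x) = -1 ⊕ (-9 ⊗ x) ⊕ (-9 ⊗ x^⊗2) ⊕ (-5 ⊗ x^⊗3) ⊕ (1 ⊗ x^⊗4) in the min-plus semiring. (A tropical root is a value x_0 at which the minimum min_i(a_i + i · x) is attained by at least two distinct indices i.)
Roots: {-6, -4, 0, 8}

Each tropical root is a break point of the lower envelope of the lines y = a_i + i · x (there are 5 lines, with slopes 0, 1, ..., 4). Only the lines that attain the minimum somewhere contribute to roots; other lines are dominated. Here the surviving (envelope) indices are i = 4, i = 3, i = 2, i = 1, i = 0.
Intersections between consecutive envelope lines give the roots: for adjacent envelope indices i < j the intersection is x = (a_i − a_j) / (j − i). Reading off the sorted break points: {-6, -4, 0, 8}.
Verification: at each break x_0, at least two indices attain the minimum of min_i(a_i + i · x_0).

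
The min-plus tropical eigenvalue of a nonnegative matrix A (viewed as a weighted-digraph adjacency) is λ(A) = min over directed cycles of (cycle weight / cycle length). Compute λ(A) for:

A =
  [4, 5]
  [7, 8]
λ(A) = 4

Enumerate directed cycles and compute their means (weight / length). Sample:
  cycle 0 → 0: weight = 4, length = 1, mean = 4/1 ≈ 4.000
  cycle 1 → 1: weight = 8, length = 1, mean = 8/1 ≈ 8.000
  cycle 0 → 1 → 0: weight = 12, length = 2, mean = 12/2 ≈ 6.000
  cycle 1 → 0 → 1: weight = 12, length = 2, mean = 12/2 ≈ 6.000
Minimum mean = 4.000, attained e.g. along the cycle 0 → 0 with weight 4 and length 1. So λ(A) = 4/1 = 4.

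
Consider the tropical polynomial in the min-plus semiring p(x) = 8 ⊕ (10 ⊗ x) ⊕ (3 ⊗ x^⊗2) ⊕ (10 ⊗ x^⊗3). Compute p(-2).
p(-2) = -1

A tropical monomial a ⊗ x^⊗i evaluates to a + i · x. Evaluating each term at x = -2:
  Term 0 contributes 8 + 0 · -2 = 8
  Term 1 contributes 10 + 1 · -2 = 8
  Term 2 contributes 3 + 2 · -2 = -1
  Term 3 contributes 10 + 3 · -2 = 4
p(-2) = ⊕ of these = min[8, 8, -1, 4] = -1.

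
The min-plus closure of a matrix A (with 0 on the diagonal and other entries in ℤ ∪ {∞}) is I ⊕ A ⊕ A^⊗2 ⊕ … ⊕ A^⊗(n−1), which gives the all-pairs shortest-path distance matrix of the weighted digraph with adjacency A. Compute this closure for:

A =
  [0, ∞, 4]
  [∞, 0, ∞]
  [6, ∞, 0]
Closure =
  [0, ∞, 4]
  [∞, 0, ∞]
  [6, ∞, 0]

This is the Floyd-Warshall all-pairs shortest-path computation. For each intermediate vertex k = 0, 1, …, 2, update dist[i][j] ← min(dist[i][j], dist[i][k] + dist[k][j]). The final matrix gives, for each (i, j), the minimum total weight of any directed path from i to j (possibly empty when i = j).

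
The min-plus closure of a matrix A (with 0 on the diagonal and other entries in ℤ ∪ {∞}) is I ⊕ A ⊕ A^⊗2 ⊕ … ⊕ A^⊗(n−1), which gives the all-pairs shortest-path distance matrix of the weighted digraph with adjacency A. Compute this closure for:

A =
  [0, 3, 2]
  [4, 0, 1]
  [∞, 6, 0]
Closure =
  [0, 3, 2]
  [4, 0, 1]
  [10, 6, 0]

This is the Floyd-Warshall all-pairs shortest-path computation. For each intermediate vertex k = 0, 1, …, 2, update dist[i][j] ← min(dist[i][j], dist[i][k] + dist[k][j]). The final matrix gives, for each (i, j), the minimum total weight of any directed path from i to j (possibly empty when i = j).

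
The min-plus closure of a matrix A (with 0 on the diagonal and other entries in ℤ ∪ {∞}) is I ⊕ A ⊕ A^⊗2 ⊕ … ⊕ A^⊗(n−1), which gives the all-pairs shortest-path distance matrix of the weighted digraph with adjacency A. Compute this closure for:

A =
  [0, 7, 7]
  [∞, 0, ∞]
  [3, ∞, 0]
Closure =
  [0, 7, 7]
  [∞, 0, ∞]
  [3, 10, 0]

This is the Floyd-Warshall all-pairs shortest-path computation. For each intermediate vertex k = 0, 1, …, 2, update dist[i][j] ← min(dist[i][j], dist[i][k] + dist[k][j]). The final matrix gives, for each (i, j), the minimum total weight of any directed path from i to j (possibly empty when i = j).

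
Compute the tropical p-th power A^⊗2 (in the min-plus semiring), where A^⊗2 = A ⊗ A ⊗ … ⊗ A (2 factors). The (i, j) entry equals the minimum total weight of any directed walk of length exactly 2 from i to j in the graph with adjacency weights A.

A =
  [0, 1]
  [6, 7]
A^⊗2 =
  [0, 1]
  [6, 7]

Each entry (A^⊗2)_ij equals the minimum over all length-2 walks i = v_0 → v_1 → … → v_2 = j of Σ_t A[v_t][v_{t+1}]. For example, for (i, j) = (0, 1) we minimise over 2 possible intermediate vertex sequences; the minimum is 1, attained along the walk 0 → 0 → 1.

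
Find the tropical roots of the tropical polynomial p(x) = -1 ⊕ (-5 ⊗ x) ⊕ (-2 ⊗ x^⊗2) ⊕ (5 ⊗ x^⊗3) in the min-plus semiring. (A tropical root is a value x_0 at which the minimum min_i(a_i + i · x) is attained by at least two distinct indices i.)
Roots: {-7, -3, 4}

Each tropical root is a break point of the lower envelope of the lines y = a_i + i · x (there are 4 lines, with slopes 0, 1, ..., 3). Only the lines that attain the minimum somewhere contribute to roots; other lines are dominated. Here the surviving (envelope) indices are i = 3, i = 2, i = 1, i = 0.
Intersections between consecutive envelope lines give the roots: for adjacent envelope indices i < j the intersection is x = (a_i − a_j) / (j − i). Reading off the sorted break points: {-7, -3, 4}.
Verification: at each break x_0, at least two indices attain the minimum of min_i(a_i + i · x_0).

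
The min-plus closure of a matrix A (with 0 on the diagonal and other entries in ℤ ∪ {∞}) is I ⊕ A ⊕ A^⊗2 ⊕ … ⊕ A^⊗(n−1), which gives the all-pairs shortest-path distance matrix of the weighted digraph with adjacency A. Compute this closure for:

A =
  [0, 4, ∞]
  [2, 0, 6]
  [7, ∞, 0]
Closure =
  [0, 4, 10]
  [2, 0, 6]
  [7, 11, 0]

This is the Floyd-Warshall all-pairs shortest-path computation. For each intermediate vertex k = 0, 1, …, 2, update dist[i][j] ← min(dist[i][j], dist[i][k] + dist[k][j]). The final matrix gives, for each (i, j), the minimum total weight of any directed path from i to j (possibly empty when i = j).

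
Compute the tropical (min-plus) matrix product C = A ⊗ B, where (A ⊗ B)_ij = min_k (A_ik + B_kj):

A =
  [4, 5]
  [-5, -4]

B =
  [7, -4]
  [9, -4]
A ⊗ B =
  [11, 0]
  [2, -9]

Apply the min-plus product entry-by-entry:
  C[0][0] = min over k of (A[0][0] + B[0][0] = 4 + 7 = 11, A[0][1] + B[1][0] = 5 + 9 = 14) = 11 (attained at k = 0)
  C[0][1] = min over k of (A[0][0] + B[0][1] = 4 + -4 = 0, A[0][1] + B[1][1] = 5 + -4 = 1) = 0 (attained at k = 0)
  C[1][0] = min over k of (A[1][0] + B[0][0] = -5 + 7 = 2, A[1][1] + B[1][0] = -4 + 9 = 5) = 2 (attained at k = 0)
  C[1][1] = min over k of (A[1][0] + B[0][1] = -5 + -4 = -9, A[1][1] + B[1][1] = -4 + -4 = -8) = -9 (attained at k = 0)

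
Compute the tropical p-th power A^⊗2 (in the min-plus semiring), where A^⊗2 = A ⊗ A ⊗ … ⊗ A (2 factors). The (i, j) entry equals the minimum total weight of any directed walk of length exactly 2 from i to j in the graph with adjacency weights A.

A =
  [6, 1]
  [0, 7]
A^⊗2 =
  [1, 7]
  [6, 1]

Each entry (A^⊗2)_ij equals the minimum over all length-2 walks i = v_0 → v_1 → … → v_2 = j of Σ_t A[v_t][v_{t+1}]. For example, for (i, j) = (0, 1) we minimise over 2 possible intermediate vertex sequences; the minimum is 7, attained along the walk 0 → 0 → 1.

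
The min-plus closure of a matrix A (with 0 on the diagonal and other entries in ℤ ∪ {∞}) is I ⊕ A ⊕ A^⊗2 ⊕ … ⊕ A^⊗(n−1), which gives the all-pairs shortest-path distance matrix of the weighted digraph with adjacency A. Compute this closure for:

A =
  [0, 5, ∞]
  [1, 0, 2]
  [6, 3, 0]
Closure =
  [0, 5, 7]
  [1, 0, 2]
  [4, 3, 0]

This is the Floyd-Warshall all-pairs shortest-path computation. For each intermediate vertex k = 0, 1, …, 2, update dist[i][j] ← min(dist[i][j], dist[i][k] + dist[k][j]). The final matrix gives, for each (i, j), the minimum total weight of any directed path from i to j (possibly empty when i = j).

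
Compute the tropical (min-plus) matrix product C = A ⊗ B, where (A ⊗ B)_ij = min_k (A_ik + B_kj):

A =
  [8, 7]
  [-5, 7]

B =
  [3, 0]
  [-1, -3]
A ⊗ B =
  [6, 4]
  [-2, -5]

Apply the min-plus product entry-by-entry:
  C[0][0] = min over k of (A[0][0] + B[0][0] = 8 + 3 = 11, A[0][1] + B[1][0] = 7 + -1 = 6) = 6 (attained at k = 1)
  C[0][1] = min over k of (A[0][0] + B[0][1] = 8 + 0 = 8, A[0][1] + B[1][1] = 7 + -3 = 4) = 4 (attained at k = 1)
  C[1][0] = min over k of (A[1][0] + B[0][0] = -5 + 3 = -2, A[1][1] + B[1][0] = 7 + -1 = 6) = -2 (attained at k = 0)
  C[1][1] = min over k of (A[1][0] + B[0][1] = -5 + 0 = -5, A[1][1] + B[1][1] = 7 + -3 = 4) = -5 (attained at k = 0)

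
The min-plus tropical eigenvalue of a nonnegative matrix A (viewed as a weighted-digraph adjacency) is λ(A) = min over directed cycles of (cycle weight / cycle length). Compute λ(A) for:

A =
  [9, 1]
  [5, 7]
λ(A) = 3

Enumerate directed cycles and compute their means (weight / length). Sample:
  cycle 0 → 0: weight = 9, length = 1, mean = 9/1 ≈ 9.000
  cycle 1 → 1: weight = 7, length = 1, mean = 7/1 ≈ 7.000
  cycle 0 → 1 → 0: weight = 6, length = 2, mean = 6/2 ≈ 3.000
  cycle 1 → 0 → 1: weight = 6, length = 2, mean = 6/2 ≈ 3.000
Minimum mean = 3.000, attained e.g. along the cycle 0 → 1 → 0 with weight 6 and length 2. So λ(A) = 6/2 = 3.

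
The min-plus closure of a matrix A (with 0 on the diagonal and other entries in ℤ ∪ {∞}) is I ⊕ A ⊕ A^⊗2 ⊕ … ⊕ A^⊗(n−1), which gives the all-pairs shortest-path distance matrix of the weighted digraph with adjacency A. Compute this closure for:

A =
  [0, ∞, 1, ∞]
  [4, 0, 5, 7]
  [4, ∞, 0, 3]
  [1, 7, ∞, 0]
Closure =
  [0, 11, 1, 4]
  [4, 0, 5, 7]
  [4, 10, 0, 3]
  [1, 7, 2, 0]

This is the Floyd-Warshall all-pairs shortest-path computation. For each intermediate vertex k = 0, 1, …, 3, update dist[i][j] ← min(dist[i][j], dist[i][k] + dist[k][j]). The final matrix gives, for each (i, j), the minimum total weight of any directed path from i to j (possibly empty when i = j).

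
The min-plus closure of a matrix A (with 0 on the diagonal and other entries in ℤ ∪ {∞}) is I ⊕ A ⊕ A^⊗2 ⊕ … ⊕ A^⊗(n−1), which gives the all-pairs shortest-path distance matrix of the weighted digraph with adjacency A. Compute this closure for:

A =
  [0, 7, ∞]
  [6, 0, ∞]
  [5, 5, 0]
Closure =
  [0, 7, ∞]
  [6, 0, ∞]
  [5, 5, 0]

This is the Floyd-Warshall all-pairs shortest-path computation. For each intermediate vertex k = 0, 1, …, 2, update dist[i][j] ← min(dist[i][j], dist[i][k] + dist[k][j]). The final matrix gives, for each (i, j), the minimum total weight of any directed path from i to j (possibly empty when i = j).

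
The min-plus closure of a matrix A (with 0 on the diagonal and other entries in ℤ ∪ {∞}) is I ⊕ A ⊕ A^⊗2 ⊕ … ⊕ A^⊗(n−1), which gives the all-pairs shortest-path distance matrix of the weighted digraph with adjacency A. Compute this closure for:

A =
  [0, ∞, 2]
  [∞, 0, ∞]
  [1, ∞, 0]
Closure =
  [0, ∞, 2]
  [∞, 0, ∞]
  [1, ∞, 0]

This is the Floyd-Warshall all-pairs shortest-path computation. For each intermediate vertex k = 0, 1, …, 2, update dist[i][j] ← min(dist[i][j], dist[i][k] + dist[k][j]). The final matrix gives, for each (i, j), the minimum total weight of any directed path from i to j (possibly empty when i = j).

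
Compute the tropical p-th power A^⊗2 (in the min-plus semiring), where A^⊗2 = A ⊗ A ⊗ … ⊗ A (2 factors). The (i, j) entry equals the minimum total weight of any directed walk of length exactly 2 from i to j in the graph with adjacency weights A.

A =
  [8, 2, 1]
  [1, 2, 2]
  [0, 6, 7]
A^⊗2 =
  [1, 4, 4]
  [2, 3, 2]
  [7, 2, 1]

Each entry (A^⊗2)_ij equals the minimum over all length-2 walks i = v_0 → v_1 → … → v_2 = j of Σ_t A[v_t][v_{t+1}]. For example, for (i, j) = (0, 2) we minimise over 3 possible intermediate vertex sequences; the minimum is 4, attained along the walk 0 → 1 → 2.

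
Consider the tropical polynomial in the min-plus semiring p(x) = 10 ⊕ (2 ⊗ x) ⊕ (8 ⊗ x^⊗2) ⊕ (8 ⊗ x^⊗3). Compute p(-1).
p(-1) = 1

A tropical monomial a ⊗ x^⊗i evaluates to a + i · x. Evaluating each term at x = -1:
  Term 0 contributes 10 + 0 · -1 = 10
  Term 1 contributes 2 + 1 · -1 = 1
  Term 2 contributes 8 + 2 · -1 = 6
  Term 3 contributes 8 + 3 · -1 = 5
p(-1) = ⊕ of these = min[10, 1, 6, 5] = 1.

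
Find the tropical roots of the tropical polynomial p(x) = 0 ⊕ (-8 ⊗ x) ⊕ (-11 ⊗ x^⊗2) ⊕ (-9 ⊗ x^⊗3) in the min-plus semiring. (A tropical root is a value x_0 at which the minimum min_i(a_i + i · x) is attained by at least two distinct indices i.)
Roots: {-2, 3, 8}

Each tropical root is a break point of the lower envelope of the lines y = a_i + i · x (there are 4 lines, with slopes 0, 1, ..., 3). Only the lines that attain the minimum somewhere contribute to roots; other lines are dominated. Here the surviving (envelope) indices are i = 3, i = 2, i = 1, i = 0.
Intersections between consecutive envelope lines give the roots: for adjacent envelope indices i < j the intersection is x = (a_i − a_j) / (j − i). Reading off the sorted break points: {-2, 3, 8}.
Verification: at each break x_0, at least two indices attain the minimum of min_i(a_i + i · x_0).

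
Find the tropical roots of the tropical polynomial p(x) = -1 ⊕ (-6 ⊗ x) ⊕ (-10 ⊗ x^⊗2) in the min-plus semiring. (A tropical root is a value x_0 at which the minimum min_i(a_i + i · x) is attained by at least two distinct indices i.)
Roots: {4, 5}

Each tropical root is a break point of the lower envelope of the lines y = a_i + i · x (there are 3 lines, with slopes 0, 1, ..., 2). Only the lines that attain the minimum somewhere contribute to roots; other lines are dominated. Here the surviving (envelope) indices are i = 2, i = 1, i = 0.
Intersections between consecutive envelope lines give the roots: for adjacent envelope indices i < j the intersection is x = (a_i − a_j) / (j − i). Reading off the sorted break points: {4, 5}.
Verification: at each break x_0, at least two indices attain the minimum of min_i(a_i + i · x_0).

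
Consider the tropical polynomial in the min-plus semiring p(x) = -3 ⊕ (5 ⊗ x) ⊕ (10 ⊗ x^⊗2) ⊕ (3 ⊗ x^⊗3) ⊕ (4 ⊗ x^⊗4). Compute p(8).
p(8) = -3

A tropical monomial a ⊗ x^⊗i evaluates to a + i · x. Evaluating each term at x = 8:
  Term 0 contributes -3 + 0 · 8 = -3
  Term 1 contributes 5 + 1 · 8 = 13
  Term 2 contributes 10 + 2 · 8 = 26
  Term 3 contributes 3 + 3 · 8 = 27
  Term 4 contributes 4 + 4 · 8 = 36
p(8) = ⊕ of these = min[-3, 13, 26, 27, 36] = -3.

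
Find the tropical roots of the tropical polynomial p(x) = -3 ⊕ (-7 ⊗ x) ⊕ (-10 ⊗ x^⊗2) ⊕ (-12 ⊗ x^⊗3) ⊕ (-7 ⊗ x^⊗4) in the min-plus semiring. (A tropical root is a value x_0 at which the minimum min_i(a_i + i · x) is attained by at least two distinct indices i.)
Roots: {-5, 2, 3, 4}

Each tropical root is a break point of the lower envelope of the lines y = a_i + i · x (there are 5 lines, with slopes 0, 1, ..., 4). Only the lines that attain the minimum somewhere contribute to roots; other lines are dominated. Here the surviving (envelope) indices are i = 4, i = 3, i = 2, i = 1, i = 0.
Intersections between consecutive envelope lines give the roots: for adjacent envelope indices i < j the intersection is x = (a_i − a_j) / (j − i). Reading off the sorted break points: {-5, 2, 3, 4}.
Verification: at each break x_0, at least two indices attain the minimum of min_i(a_i + i · x_0).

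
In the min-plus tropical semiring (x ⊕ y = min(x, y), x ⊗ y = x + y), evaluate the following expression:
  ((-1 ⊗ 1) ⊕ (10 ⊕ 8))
((-1 ⊗ 1) ⊕ (10 ⊕ 8)) = 0

Expand innermost to outermost. Recall ⊕ takes the minimum of its arguments and ⊗ takes their sum. Working out the expression ((-1 ⊗ 1) ⊕ (10 ⊕ 8)) gives 0.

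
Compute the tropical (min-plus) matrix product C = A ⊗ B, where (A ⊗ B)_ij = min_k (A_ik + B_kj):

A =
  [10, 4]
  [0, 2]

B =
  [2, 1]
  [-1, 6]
A ⊗ B =
  [3, 10]
  [1, 1]

Apply the min-plus product entry-by-entry:
  C[0][0] = min over k of (A[0][0] + B[0][0] = 10 + 2 = 12, A[0][1] + B[1][0] = 4 + -1 = 3) = 3 (attained at k = 1)
  C[0][1] = min over k of (A[0][0] + B[0][1] = 10 + 1 = 11, A[0][1] + B[1][1] = 4 + 6 = 10) = 10 (attained at k = 1)
  C[1][0] = min over k of (A[1][0] + B[0][0] = 0 + 2 = 2, A[1][1] + B[1][0] = 2 + -1 = 1) = 1 (attained at k = 1)
  C[1][1] = min over k of (A[1][0] + B[0][1] = 0 + 1 = 1, A[1][1] + B[1][1] = 2 + 6 = 8) = 1 (attained at k = 0)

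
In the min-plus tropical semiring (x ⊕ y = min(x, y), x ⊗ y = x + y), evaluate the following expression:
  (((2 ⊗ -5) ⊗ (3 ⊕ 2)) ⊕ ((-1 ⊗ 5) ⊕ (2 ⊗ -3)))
(((2 ⊗ -5) ⊗ (3 ⊕ 2)) ⊕ ((-1 ⊗ 5) ⊕ (2 ⊗ -3))) = -1

Expand innermost to outermost. Recall ⊕ takes the minimum of its arguments and ⊗ takes their sum. Working out the expression (((2 ⊗ -5) ⊗ (3 ⊕ 2)) ⊕ ((-1 ⊗ 5) ⊕ (2 ⊗ -3))) gives -1.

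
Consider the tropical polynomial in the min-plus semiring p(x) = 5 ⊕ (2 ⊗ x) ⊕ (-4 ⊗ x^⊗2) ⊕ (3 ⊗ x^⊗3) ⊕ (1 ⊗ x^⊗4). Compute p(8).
p(8) = 5

A tropical monomial a ⊗ x^⊗i evaluates to a + i · x. Evaluating each term at x = 8:
  Term 0 contributes 5 + 0 · 8 = 5
  Term 1 contributes 2 + 1 · 8 = 10
  Term 2 contributes -4 + 2 · 8 = 12
  Term 3 contributes 3 + 3 · 8 = 27
  Term 4 contributes 1 + 4 · 8 = 33
p(8) = ⊕ of these = min[5, 10, 12, 27, 33] = 5.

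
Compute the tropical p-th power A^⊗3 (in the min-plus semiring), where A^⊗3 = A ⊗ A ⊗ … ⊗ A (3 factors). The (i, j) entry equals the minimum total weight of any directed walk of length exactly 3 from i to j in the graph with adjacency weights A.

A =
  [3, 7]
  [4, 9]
A^⊗3 =
  [9, 13]
  [10, 14]

Each entry (A^⊗3)_ij equals the minimum over all length-3 walks i = v_0 → v_1 → … → v_3 = j of Σ_t A[v_t][v_{t+1}]. For example, for (i, j) = (0, 1) we minimise over 4 possible intermediate vertex sequences; the minimum is 13, attained along the walk 0 → 0 → 0 → 1.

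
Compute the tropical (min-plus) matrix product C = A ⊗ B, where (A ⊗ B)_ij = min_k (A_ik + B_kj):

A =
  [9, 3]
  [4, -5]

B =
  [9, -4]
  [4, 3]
A ⊗ B =
  [7, 5]
  [-1, -2]

Apply the min-plus product entry-by-entry:
  C[0][0] = min over k of (A[0][0] + B[0][0] = 9 + 9 = 18, A[0][1] + B[1][0] = 3 + 4 = 7) = 7 (attained at k = 1)
  C[0][1] = min over k of (A[0][0] + B[0][1] = 9 + -4 = 5, A[0][1] + B[1][1] = 3 + 3 = 6) = 5 (attained at k = 0)
  C[1][0] = min over k of (A[1][0] + B[0][0] = 4 + 9 = 13, A[1][1] + B[1][0] = -5 + 4 = -1) = -1 (attained at k = 1)
  C[1][1] = min over k of (A[1][0] + B[0][1] = 4 + -4 = 0, A[1][1] + B[1][1] = -5 + 3 = -2) = -2 (attained at k = 1)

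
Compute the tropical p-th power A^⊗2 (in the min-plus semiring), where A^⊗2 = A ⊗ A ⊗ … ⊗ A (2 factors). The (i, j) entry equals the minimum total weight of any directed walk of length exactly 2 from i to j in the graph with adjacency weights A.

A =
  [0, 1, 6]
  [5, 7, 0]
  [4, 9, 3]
A^⊗2 =
  [0, 1, 1]
  [4, 6, 3]
  [4, 5, 6]

Each entry (A^⊗2)_ij equals the minimum over all length-2 walks i = v_0 → v_1 → … → v_2 = j of Σ_t A[v_t][v_{t+1}]. For example, for (i, j) = (0, 2) we minimise over 3 possible intermediate vertex sequences; the minimum is 1, attained along the walk 0 → 1 → 2.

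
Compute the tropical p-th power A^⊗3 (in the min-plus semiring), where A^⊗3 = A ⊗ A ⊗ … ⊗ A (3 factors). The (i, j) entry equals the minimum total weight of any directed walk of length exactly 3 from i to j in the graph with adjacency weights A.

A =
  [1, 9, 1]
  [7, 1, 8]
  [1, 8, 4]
A^⊗3 =
  [3, 10, 3]
  [9, 3, 9]
  [3, 10, 3]

Each entry (A^⊗3)_ij equals the minimum over all length-3 walks i = v_0 → v_1 → … → v_3 = j of Σ_t A[v_t][v_{t+1}]. For example, for (i, j) = (0, 2) we minimise over 9 possible intermediate vertex sequences; the minimum is 3, attained along the walk 0 → 0 → 0 → 2.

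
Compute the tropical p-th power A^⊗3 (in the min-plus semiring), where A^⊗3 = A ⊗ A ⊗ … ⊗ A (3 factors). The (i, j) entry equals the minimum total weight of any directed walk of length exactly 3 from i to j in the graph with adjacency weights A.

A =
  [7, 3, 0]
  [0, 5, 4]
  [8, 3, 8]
A^⊗3 =
  [3, 6, 3]
  [3, 3, 5]
  [8, 6, 3]

Each entry (A^⊗3)_ij equals the minimum over all length-3 walks i = v_0 → v_1 → … → v_3 = j of Σ_t A[v_t][v_{t+1}]. For example, for (i, j) = (0, 2) we minimise over 9 possible intermediate vertex sequences; the minimum is 3, attained along the walk 0 → 1 → 0 → 2.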